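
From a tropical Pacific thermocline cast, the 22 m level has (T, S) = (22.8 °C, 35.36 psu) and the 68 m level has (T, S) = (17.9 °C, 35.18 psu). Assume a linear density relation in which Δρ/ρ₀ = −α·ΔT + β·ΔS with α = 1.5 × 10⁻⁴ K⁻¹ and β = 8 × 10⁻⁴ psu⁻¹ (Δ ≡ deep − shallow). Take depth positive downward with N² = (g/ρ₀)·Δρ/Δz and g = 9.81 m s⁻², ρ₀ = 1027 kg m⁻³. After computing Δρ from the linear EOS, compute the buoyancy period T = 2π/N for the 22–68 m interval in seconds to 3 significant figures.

560 s

ΔT = -4.9 K, ΔS = -0.18 psu (deep − shallow).
Δρ/ρ₀ = −αΔT + βΔS = 7.35 × 10⁻⁴ − 1.44 × 10⁻⁴ = 5.91 × 10⁻⁴, so Δρ ≈ 0.6070 kg m⁻³.
N² = (g/ρ₀)·Δρ/Δz = g·(Δρ/ρ₀)/Δz = 9.81 × 5.91 × 10⁻⁴ / 46 = 1.2604 × 10⁻⁴ s⁻².
N = √(1.2604 × 10⁻⁴) = 0.011227 rad s⁻¹ → T = 2π/N = 559.65 s ≈ 560 s.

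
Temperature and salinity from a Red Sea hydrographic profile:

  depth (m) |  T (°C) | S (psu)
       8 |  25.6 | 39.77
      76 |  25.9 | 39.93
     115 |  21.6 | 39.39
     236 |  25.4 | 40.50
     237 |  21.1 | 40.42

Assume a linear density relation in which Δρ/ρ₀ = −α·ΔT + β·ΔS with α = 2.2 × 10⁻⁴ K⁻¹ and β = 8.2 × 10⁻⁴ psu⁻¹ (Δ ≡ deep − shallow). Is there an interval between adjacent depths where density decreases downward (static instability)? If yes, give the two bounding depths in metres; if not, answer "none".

Evaluate Δρ/ρ₀ = −αΔT + βΔS across each adjacent pair:
  8–76 m: −αΔT+βΔS = −(2.2 × 10⁻⁴)(+0.3)+(8.2 × 10⁻⁴)(+0.16) = 6.5 × 10⁻⁵ → stable
  76–115 m: −αΔT+βΔS = −(2.2 × 10⁻⁴)(-4.3)+(8.2 × 10⁻⁴)(-0.54) = 5.0 × 10⁻⁴ → stable
  115–236 m: −αΔT+βΔS = −(2.2 × 10⁻⁴)(+3.8)+(8.2 × 10⁻⁴)(+1.11) = 7.4 × 10⁻⁵ → stable
  236–237 m: −αΔT+βΔS = −(2.2 × 10⁻⁴)(-4.3)+(8.2 × 10⁻⁴)(-0.08) = 8.8 × 10⁻⁴ → stable
Every interval has Δρ > 0: the column is stably stratified throughout.

none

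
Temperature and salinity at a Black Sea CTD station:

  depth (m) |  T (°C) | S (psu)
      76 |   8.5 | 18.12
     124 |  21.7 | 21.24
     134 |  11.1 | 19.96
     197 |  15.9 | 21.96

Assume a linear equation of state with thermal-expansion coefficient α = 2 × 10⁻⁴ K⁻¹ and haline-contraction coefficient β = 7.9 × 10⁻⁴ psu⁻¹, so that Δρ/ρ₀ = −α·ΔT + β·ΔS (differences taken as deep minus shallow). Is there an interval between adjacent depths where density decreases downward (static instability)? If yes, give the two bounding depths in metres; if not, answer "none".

Evaluate Δρ/ρ₀ = −αΔT + βΔS across each adjacent pair:
  76–124 m: −αΔT+βΔS = −(2 × 10⁻⁴)(+13.2)+(7.9 × 10⁻⁴)(+3.12) = -1.8 × 10⁻⁴ → UNSTABLE
  124–134 m: −αΔT+βΔS = −(2 × 10⁻⁴)(-10.6)+(7.9 × 10⁻⁴)(-1.28) = 1.1 × 10⁻³ → stable
  134–197 m: −αΔT+βΔS = −(2 × 10⁻⁴)(+4.8)+(7.9 × 10⁻⁴)(+2.00) = 6.2 × 10⁻⁴ → stable
The 76–124 m interval has Δρ < 0: lighter water underlies denser water.

76–124 m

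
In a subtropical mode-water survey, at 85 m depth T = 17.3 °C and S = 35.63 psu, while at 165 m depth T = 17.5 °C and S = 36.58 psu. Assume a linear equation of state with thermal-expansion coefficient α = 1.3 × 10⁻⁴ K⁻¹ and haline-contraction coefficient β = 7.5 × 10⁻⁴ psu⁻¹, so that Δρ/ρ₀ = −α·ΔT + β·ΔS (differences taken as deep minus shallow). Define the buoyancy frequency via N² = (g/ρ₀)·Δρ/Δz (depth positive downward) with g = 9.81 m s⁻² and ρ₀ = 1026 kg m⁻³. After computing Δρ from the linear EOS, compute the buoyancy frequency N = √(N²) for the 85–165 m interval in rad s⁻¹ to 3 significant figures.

ΔT = +0.2 K, ΔS = +0.95 psu (deep − shallow).
Δρ/ρ₀ = −αΔT + βΔS = -2.60 × 10⁻⁵ + 7.125 × 10⁻⁴ = 6.865 × 10⁻⁴, so Δρ ≈ 0.7043 kg m⁻³.
N² = (g/ρ₀)·Δρ/Δz = g·(Δρ/ρ₀)/Δz = 9.81 × 6.865 × 10⁻⁴ / 80 = 8.4182 × 10⁻⁵ s⁻².
N = √(8.4182 × 10⁻⁵) = 9.1751 × 10⁻³ rad s⁻¹ ≈ 9.18 × 10⁻³ rad s⁻¹.

9.18 × 10⁻³ rad s⁻¹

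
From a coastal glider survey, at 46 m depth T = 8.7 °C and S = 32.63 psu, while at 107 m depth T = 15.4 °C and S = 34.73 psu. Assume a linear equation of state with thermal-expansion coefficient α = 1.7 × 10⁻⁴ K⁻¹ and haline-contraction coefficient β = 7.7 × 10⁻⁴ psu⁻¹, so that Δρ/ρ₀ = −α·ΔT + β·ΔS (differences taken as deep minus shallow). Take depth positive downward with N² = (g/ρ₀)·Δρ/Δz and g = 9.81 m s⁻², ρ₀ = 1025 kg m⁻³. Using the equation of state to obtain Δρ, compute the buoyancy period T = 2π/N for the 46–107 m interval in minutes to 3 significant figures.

ΔT = +6.7 K, ΔS = +2.10 psu (deep − shallow).
Δρ/ρ₀ = −αΔT + βΔS = -1.139 × 10⁻³ + 1.617 × 10⁻³ = 4.78 × 10⁻⁴, so Δρ ≈ 0.4899 kg m⁻³.
N² = (g/ρ₀)·Δρ/Δz = g·(Δρ/ρ₀)/Δz = 9.81 × 4.78 × 10⁻⁴ / 61 = 7.6872 × 10⁻⁵ s⁻².
N = √(7.6872 × 10⁻⁵) = 8.7677 × 10⁻³ rad s⁻¹ → T = 2π/N = 716.63 s = 11.944 min ≈ 11.9 min.

11.9 min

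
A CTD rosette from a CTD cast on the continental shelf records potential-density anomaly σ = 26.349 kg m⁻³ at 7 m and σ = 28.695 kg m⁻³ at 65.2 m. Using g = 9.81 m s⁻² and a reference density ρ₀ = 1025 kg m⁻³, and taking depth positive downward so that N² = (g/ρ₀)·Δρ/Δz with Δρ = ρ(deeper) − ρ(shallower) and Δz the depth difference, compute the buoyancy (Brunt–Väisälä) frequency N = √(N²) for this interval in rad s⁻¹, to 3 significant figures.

Δρ = 1028.695 − 1026.349 = 2.346 kg m⁻³ over Δz = 65.2 − 7 = 58.2 m.
N² = (9.81/1025) × (2.346/58.2) = 3.8579 × 10⁻⁴ s⁻².
N = √(3.8579 × 10⁻⁴) = 0.019642 rad s⁻¹ ≈ 0.0196 rad s⁻¹.

0.0196 rad s⁻¹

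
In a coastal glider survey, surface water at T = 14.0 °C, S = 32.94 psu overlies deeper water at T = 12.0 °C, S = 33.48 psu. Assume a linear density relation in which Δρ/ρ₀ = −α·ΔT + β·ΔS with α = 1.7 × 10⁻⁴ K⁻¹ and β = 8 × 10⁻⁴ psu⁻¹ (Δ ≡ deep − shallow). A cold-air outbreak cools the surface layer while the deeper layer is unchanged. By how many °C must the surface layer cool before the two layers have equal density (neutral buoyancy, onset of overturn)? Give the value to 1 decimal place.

Neutral buoyancy requires Δρ = 0, i.e. −α(T_deep − T_surf′) + β(S_deep − S_surf) = 0.
T_surf′ = T_deep − (β/α)·ΔS = 12.0 − (8 × 10⁻⁴/1.7 × 10⁻⁴)·(+0.54) = 9.459 °C.
Cooling required: 14.0 − (9.459) = 4.541 °C.

4.5 °C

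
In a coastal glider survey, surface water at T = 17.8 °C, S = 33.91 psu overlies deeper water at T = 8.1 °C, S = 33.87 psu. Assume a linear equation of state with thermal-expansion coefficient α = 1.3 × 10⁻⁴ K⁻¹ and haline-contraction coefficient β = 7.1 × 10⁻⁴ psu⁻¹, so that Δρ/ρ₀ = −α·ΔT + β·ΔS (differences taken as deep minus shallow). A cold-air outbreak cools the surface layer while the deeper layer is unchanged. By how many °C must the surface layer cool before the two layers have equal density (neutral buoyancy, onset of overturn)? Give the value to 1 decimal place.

9.5 °C

Neutral buoyancy requires Δρ = 0, i.e. −α(T_deep − T_surf′) + β(S_deep − S_surf) = 0.
T_surf′ = T_deep − (β/α)·ΔS = 8.1 − (7.1 × 10⁻⁴/1.3 × 10⁻⁴)·(-0.04) = 8.318 °C.
Cooling required: 17.8 − (8.318) = 9.482 °C.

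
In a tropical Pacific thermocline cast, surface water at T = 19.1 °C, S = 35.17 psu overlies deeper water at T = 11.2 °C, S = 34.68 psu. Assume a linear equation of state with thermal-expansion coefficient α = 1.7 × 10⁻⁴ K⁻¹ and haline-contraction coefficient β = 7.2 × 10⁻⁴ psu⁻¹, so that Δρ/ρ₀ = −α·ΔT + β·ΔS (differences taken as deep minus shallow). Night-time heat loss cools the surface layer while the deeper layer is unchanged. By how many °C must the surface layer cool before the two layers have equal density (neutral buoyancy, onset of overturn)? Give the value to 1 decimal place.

5.8 °C

Neutral buoyancy requires Δρ = 0, i.e. −α(T_deep − T_surf′) + β(S_deep − S_surf) = 0.
T_surf′ = T_deep − (β/α)·ΔS = 11.2 − (7.2 × 10⁻⁴/1.7 × 10⁻⁴)·(-0.49) = 13.275 °C.
Cooling required: 19.1 − (13.275) = 5.825 °C.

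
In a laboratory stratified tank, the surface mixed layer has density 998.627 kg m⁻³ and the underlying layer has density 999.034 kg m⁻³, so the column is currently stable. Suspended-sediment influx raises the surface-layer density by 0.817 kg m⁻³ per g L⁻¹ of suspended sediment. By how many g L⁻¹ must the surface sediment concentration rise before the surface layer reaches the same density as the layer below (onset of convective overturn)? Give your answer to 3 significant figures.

0.498 g L⁻¹

Density deficit of the surface layer: 999.034 − 998.627 = 0.407 kg m⁻³.
Required change = 0.407 / 0.817 = 0.498 g L⁻¹.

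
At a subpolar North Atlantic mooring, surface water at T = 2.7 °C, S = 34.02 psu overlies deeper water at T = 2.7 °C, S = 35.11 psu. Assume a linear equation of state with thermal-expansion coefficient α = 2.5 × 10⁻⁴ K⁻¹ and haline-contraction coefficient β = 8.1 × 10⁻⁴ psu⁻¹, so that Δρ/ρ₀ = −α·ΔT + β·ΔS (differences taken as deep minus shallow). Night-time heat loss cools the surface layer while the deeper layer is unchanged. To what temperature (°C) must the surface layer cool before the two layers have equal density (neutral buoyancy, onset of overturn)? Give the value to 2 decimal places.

Neutral buoyancy requires Δρ = 0, i.e. −α(T_deep − T_surf′) + β(S_deep − S_surf) = 0.
T_surf′ = T_deep − (β/α)·ΔS = 2.7 − (8.1 × 10⁻⁴/2.5 × 10⁻⁴)·(+1.09) = -0.8316 °C.
Cooling required: 2.7 − (-0.8316) = 3.5316 °C.

-0.83 °C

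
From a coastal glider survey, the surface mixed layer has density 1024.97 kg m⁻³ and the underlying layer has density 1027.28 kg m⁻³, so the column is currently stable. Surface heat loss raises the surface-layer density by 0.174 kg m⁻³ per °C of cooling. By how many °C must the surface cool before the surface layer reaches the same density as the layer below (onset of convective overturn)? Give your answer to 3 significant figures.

13.3 °C

Density deficit of the surface layer: 1027.28 − 1024.97 = 2.31 kg m⁻³.
Required change = 2.31 / 0.174 = 13.3 °C.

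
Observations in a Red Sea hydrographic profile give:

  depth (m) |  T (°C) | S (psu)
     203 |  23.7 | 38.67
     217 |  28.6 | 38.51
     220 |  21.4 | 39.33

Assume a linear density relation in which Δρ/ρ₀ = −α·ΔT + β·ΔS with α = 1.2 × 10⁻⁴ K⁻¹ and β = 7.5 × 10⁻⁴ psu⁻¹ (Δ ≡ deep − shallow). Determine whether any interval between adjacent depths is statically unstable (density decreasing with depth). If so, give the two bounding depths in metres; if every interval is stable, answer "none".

Evaluate Δρ/ρ₀ = −αΔT + βΔS across each adjacent pair:
  203–217 m: −αΔT+βΔS = −(1.2 × 10⁻⁴)(+4.9)+(7.5 × 10⁻⁴)(-0.16) = -7.1 × 10⁻⁴ → UNSTABLE
  217–220 m: −αΔT+βΔS = −(1.2 × 10⁻⁴)(-7.2)+(7.5 × 10⁻⁴)(+0.82) = 1.5 × 10⁻³ → stable
The 203–217 m interval has Δρ < 0: lighter water underlies denser water.

203–217 m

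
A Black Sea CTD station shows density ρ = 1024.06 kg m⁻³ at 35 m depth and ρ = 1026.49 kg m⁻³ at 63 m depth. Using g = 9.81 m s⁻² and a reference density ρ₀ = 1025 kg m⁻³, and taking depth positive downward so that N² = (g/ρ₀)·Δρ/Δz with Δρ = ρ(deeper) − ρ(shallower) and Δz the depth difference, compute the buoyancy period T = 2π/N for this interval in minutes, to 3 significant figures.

Δρ = 1026.49 − 1024.06 = 2.43 kg m⁻³ over Δz = 63 − 35 = 28 m.
N² = (9.81/1025) × (2.43/28) = 8.3060 × 10⁻⁴ s⁻².
N = √(8.3060 × 10⁻⁴) = 0.028820 rad s⁻¹, so T = 2π/N = 218.01 s = 3.6335 min ≈ 3.63 min.

3.63 min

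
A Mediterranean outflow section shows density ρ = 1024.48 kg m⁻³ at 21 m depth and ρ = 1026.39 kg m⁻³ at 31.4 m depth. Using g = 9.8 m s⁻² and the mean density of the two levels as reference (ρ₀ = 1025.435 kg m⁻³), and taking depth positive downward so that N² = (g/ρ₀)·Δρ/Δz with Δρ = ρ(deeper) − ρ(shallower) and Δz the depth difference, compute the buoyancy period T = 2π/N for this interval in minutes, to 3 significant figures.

Δρ = 1026.39 − 1024.48 = 1.91 kg m⁻³ over Δz = 31.4 − 21 = 10.4 m.
N² = (9.8/1025.435) × (1.91/10.4) = 1.7552 × 10⁻³ s⁻².
N = √(1.7552 × 10⁻³) = 0.041895 rad s⁻¹, so T = 2π/N = 149.97 s = 2.4995 min ≈ 2.50 min.

2.50 min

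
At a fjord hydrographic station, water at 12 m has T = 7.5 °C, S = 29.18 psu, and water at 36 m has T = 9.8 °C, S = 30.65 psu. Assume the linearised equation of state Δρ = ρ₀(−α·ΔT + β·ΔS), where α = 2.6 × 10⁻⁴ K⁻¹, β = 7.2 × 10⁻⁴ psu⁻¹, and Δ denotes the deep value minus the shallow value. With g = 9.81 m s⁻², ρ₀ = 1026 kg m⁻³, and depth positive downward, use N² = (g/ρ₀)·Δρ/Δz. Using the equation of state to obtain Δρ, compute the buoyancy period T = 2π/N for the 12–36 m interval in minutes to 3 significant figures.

ΔT = +2.3 K, ΔS = +1.47 psu (deep − shallow).
Δρ/ρ₀ = −αΔT + βΔS = -5.98 × 10⁻⁴ + 1.0584 × 10⁻³ = 4.604 × 10⁻⁴, so Δρ ≈ 0.4724 kg m⁻³.
N² = (g/ρ₀)·Δρ/Δz = g·(Δρ/ρ₀)/Δz = 9.81 × 4.604 × 10⁻⁴ / 24 = 1.8819 × 10⁻⁴ s⁻².
N = √(1.8819 × 10⁻⁴) = 0.013718 rad s⁻¹ → T = 2π/N = 458.02 s = 7.6337 min ≈ 7.63 min.

7.63 min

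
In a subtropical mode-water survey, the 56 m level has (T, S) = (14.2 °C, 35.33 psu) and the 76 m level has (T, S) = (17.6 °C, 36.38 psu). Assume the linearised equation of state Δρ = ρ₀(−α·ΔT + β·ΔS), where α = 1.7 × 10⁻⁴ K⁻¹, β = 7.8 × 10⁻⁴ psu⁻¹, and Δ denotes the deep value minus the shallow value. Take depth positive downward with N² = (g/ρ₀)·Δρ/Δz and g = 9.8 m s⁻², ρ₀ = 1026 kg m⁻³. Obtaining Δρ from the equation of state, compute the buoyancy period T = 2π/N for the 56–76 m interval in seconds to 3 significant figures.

578 s

ΔT = +3.4 K, ΔS = +1.05 psu (deep − shallow).
Δρ/ρ₀ = −αΔT + βΔS = -5.78 × 10⁻⁴ + 8.19 × 10⁻⁴ = 2.41 × 10⁻⁴, so Δρ ≈ 0.2473 kg m⁻³.
N² = (g/ρ₀)·Δρ/Δz = g·(Δρ/ρ₀)/Δz = 9.8 × 2.41 × 10⁻⁴ / 20 = 1.1809 × 10⁻⁴ s⁻².
N = √(1.1809 × 10⁻⁴) = 0.010867 rad s⁻¹ → T = 2π/N = 578.19 s ≈ 578 s.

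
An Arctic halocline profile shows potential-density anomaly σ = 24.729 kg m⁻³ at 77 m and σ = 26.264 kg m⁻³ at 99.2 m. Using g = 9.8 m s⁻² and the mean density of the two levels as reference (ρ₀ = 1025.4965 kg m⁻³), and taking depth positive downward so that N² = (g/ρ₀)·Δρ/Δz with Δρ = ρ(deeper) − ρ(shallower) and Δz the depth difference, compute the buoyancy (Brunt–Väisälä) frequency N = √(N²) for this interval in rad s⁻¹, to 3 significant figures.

0.0257 rad s⁻¹

Δρ = 1026.264 − 1024.729 = 1.535 kg m⁻³ over Δz = 99.2 − 77 = 22.2 m.
N² = (9.8/1025.4965) × (1.535/22.2) = 6.6077 × 10⁻⁴ s⁻².
N = √(6.6077 × 10⁻⁴) = 0.025705 rad s⁻¹ ≈ 0.0257 rad s⁻¹.
N² > 0, so the interval is statically stable.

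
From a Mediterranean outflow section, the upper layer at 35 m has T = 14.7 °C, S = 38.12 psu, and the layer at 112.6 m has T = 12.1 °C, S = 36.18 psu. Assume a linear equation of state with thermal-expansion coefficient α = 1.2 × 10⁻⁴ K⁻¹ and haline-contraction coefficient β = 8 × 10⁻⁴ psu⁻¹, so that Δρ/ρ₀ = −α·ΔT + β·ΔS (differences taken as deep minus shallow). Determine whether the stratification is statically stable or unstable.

unstable

ΔT = 12.1 − 14.7 = -2.6 K and ΔS = 36.18 − 38.12 = -1.94 psu (deep − shallow).
−αΔT = 3.12 × 10⁻⁴; βΔS = -1.552 × 10⁻³; sum Δρ/ρ₀ = -1.24 × 10⁻³.
Δρ/ρ₀ < 0, so Δρ < 0: deeper water is lighter → statically unstable; the column would overturn.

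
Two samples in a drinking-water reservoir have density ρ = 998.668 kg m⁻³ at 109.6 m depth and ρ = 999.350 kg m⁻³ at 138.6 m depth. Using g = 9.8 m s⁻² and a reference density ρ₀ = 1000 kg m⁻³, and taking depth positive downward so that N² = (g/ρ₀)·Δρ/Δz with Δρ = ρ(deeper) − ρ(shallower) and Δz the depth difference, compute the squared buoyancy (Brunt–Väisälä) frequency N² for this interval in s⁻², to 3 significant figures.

2.30 × 10⁻⁴ s⁻²

Δρ = 999.350 − 998.668 = 0.682 kg m⁻³ over Δz = 138.6 − 109.6 = 29 m.
N² = (9.8/1000) × (0.682/29) = 2.3047 × 10⁻⁴ s⁻² ≈ 2.30 × 10⁻⁴ s⁻².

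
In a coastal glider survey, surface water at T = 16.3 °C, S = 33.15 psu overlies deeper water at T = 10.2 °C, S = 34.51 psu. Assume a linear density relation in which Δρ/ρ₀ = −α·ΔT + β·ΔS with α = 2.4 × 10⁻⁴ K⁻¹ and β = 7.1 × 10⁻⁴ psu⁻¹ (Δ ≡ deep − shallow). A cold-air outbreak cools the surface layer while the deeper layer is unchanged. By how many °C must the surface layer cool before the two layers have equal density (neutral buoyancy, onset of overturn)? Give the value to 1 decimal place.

Neutral buoyancy requires Δρ = 0, i.e. −α(T_deep − T_surf′) + β(S_deep − S_surf) = 0.
T_surf′ = T_deep − (β/α)·ΔS = 10.2 − (7.1 × 10⁻⁴/2.4 × 10⁻⁴)·(+1.36) = 6.177 °C.
Cooling required: 16.3 − (6.177) = 10.123 °C.

10.1 °C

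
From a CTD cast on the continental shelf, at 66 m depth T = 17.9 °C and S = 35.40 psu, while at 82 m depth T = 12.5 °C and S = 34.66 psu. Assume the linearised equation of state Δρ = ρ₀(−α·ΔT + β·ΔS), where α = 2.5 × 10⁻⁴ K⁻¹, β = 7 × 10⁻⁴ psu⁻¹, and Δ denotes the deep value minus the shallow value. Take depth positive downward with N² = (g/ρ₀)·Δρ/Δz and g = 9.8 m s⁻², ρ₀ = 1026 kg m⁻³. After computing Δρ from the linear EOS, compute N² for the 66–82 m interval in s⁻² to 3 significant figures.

5.10 × 10⁻⁴ s⁻²

ΔT = -5.4 K, ΔS = -0.74 psu (deep − shallow).
Δρ/ρ₀ = −αΔT + βΔS = 1.35 × 10⁻³ − 5.18 × 10⁻⁴ = 8.32 × 10⁻⁴, so Δρ ≈ 0.8536 kg m⁻³.
N² = (g/ρ₀)·Δρ/Δz = g·(Δρ/ρ₀)/Δz = 9.8 × 8.32 × 10⁻⁴ / 16 = 5.0960 × 10⁻⁴ s⁻² ≈ 5.10 × 10⁻⁴ s⁻².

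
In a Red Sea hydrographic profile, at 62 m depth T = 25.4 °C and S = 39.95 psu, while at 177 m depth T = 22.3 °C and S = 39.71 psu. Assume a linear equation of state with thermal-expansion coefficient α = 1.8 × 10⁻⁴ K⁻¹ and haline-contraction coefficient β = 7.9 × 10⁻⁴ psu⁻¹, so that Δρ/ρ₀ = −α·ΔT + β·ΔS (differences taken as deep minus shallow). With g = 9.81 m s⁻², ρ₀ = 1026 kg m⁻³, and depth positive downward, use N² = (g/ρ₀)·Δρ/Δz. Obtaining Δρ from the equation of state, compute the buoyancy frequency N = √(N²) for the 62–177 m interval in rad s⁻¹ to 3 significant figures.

ΔT = -3.1 K, ΔS = -0.24 psu (deep − shallow).
Δρ/ρ₀ = −αΔT + βΔS = 5.58 × 10⁻⁴ − 1.896 × 10⁻⁴ = 3.684 × 10⁻⁴, so Δρ ≈ 0.3780 kg m⁻³.
N² = (g/ρ₀)·Δρ/Δz = g·(Δρ/ρ₀)/Δz = 9.81 × 3.684 × 10⁻⁴ / 115 = 3.1426 × 10⁻⁵ s⁻².
N = √(3.1426 × 10⁻⁵) = 5.6059 × 10⁻³ rad s⁻¹ ≈ 5.61 × 10⁻³ rad s⁻¹.

5.61 × 10⁻³ rad s⁻¹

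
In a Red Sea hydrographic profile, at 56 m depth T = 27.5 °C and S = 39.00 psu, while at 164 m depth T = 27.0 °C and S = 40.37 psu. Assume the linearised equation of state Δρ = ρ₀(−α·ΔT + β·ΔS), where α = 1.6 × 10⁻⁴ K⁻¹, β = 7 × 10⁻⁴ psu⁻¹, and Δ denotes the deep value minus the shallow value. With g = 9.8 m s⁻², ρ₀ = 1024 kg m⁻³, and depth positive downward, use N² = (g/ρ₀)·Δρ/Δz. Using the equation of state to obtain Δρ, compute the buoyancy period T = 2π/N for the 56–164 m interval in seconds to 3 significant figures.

ΔT = -0.5 K, ΔS = +1.37 psu (deep − shallow).
Δρ/ρ₀ = −αΔT + βΔS = 8.00 × 10⁻⁵ + 9.59 × 10⁻⁴ = 1.039 × 10⁻³, so Δρ ≈ 1.064 kg m⁻³.
N² = (g/ρ₀)·Δρ/Δz = g·(Δρ/ρ₀)/Δz = 9.8 × 1.039 × 10⁻³ / 108 = 9.4280 × 10⁻⁵ s⁻².
N = √(9.4280 × 10⁻⁵) = 9.7098 × 10⁻³ rad s⁻¹ → T = 2π/N = 647.10 s ≈ 647 s.

647 s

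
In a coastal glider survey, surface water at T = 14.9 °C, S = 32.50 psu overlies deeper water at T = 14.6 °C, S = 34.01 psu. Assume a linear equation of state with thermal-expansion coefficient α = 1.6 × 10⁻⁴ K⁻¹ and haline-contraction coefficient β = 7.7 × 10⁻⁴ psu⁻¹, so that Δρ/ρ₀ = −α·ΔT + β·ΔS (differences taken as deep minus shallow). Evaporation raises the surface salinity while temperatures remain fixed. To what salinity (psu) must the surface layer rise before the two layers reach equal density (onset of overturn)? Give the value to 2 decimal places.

34.07 psu

Neutral buoyancy requires −α(T_deep − T_surf) + β(S_deep − S_surf′) = 0.
S_surf′ = S_deep − (α/β)·ΔT = 34.01 − (1.6 × 10⁻⁴/7.7 × 10⁻⁴)·(-0.3) = 34.0723 psu.
Increase required: 34.0723 − 32.50 = 1.5723 psu.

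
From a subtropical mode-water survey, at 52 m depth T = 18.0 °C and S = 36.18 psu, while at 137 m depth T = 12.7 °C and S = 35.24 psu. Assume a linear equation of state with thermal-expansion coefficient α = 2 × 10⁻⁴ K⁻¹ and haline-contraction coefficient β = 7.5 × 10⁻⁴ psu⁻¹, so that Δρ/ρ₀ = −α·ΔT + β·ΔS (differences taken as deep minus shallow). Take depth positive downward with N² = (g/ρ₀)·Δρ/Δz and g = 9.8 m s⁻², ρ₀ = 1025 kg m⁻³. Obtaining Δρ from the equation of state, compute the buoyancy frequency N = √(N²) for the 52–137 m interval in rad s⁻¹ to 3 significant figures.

6.40 × 10⁻³ rad s⁻¹

ΔT = -5.3 K, ΔS = -0.94 psu (deep − shallow).
Δρ/ρ₀ = −αΔT + βΔS = 1.06 × 10⁻³ − 7.05 × 10⁻⁴ = 3.55 × 10⁻⁴, so Δρ ≈ 0.3639 kg m⁻³.
N² = (g/ρ₀)·Δρ/Δz = g·(Δρ/ρ₀)/Δz = 9.8 × 3.55 × 10⁻⁴ / 85 = 4.0929 × 10⁻⁵ s⁻².
N = √(4.0929 × 10⁻⁵) = 6.3976 × 10⁻³ rad s⁻¹ ≈ 6.40 × 10⁻³ rad s⁻¹.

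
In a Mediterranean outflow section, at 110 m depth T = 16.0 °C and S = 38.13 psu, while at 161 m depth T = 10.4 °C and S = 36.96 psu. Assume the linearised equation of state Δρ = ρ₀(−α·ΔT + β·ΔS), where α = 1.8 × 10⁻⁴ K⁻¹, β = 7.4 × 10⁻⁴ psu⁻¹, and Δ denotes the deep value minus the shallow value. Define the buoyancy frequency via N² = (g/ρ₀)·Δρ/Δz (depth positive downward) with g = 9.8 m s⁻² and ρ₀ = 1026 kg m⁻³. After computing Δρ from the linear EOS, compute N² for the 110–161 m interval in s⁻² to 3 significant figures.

ΔT = -5.6 K, ΔS = -1.17 psu (deep − shallow).
Δρ/ρ₀ = −αΔT + βΔS = 1.008 × 10⁻³ − 8.658 × 10⁻⁴ = 1.422 × 10⁻⁴, so Δρ ≈ 0.1459 kg m⁻³.
N² = (g/ρ₀)·Δρ/Δz = g·(Δρ/ρ₀)/Δz = 9.8 × 1.422 × 10⁻⁴ / 51 = 2.7325 × 10⁻⁵ s⁻² ≈ 2.73 × 10⁻⁵ s⁻².

2.73 × 10⁻⁵ s⁻²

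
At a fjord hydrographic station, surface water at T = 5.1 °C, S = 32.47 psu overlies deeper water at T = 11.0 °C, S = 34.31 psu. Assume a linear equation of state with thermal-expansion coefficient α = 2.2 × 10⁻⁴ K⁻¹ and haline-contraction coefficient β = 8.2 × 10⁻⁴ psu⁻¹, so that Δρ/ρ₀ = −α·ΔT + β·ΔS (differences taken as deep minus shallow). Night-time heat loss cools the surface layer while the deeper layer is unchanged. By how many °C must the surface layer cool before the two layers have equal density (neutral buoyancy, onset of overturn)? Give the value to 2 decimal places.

Neutral buoyancy requires Δρ = 0, i.e. −α(T_deep − T_surf′) + β(S_deep − S_surf) = 0.
T_surf′ = T_deep − (β/α)·ΔS = 11.0 − (8.2 × 10⁻⁴/2.2 × 10⁻⁴)·(+1.84) = 4.1418 °C.
Cooling required: 5.1 − (4.1418) = 0.9582 °C.

0.96 °C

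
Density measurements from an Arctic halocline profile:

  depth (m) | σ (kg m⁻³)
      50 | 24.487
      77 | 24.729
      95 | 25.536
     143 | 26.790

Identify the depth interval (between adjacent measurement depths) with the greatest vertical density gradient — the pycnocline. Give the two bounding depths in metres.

77–95 m

Compute the density gradient over each adjacent pair:
  50–77 m: Δρ/Δz = 0.242/27 = 9.0 × 10⁻³ kg m⁻⁴
  77–95 m: Δρ/Δz = 0.807/18 = 0.045 kg m⁻⁴
  95–143 m: Δρ/Δz = 1.254/48 = 0.026 kg m⁻⁴
The largest gradient is in the 77–95 m interval — the pycnocline.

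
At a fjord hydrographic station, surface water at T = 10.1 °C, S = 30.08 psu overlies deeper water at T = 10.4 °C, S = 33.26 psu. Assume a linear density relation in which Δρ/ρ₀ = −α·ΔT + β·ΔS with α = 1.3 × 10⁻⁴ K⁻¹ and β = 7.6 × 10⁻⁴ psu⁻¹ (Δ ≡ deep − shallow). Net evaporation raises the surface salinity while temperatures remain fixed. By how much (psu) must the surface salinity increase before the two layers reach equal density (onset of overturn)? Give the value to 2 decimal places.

3.13 psu

Neutral buoyancy requires −α(T_deep − T_surf) + β(S_deep − S_surf′) = 0.
S_surf′ = S_deep − (α/β)·ΔT = 33.26 − (1.3 × 10⁻⁴/7.6 × 10⁻⁴)·(+0.3) = 33.2087 psu.
Increase required: 33.2087 − 30.08 = 3.1287 psu.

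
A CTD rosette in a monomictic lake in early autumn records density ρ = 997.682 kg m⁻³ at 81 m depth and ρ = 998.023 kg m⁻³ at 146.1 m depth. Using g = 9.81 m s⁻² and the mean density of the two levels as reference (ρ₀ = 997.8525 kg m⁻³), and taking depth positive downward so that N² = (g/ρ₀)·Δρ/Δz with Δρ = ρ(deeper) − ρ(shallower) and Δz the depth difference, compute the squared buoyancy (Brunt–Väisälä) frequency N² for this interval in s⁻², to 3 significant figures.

Δρ = 998.023 − 997.682 = 0.341 kg m⁻³ over Δz = 146.1 − 81 = 65.1 m.
N² = (9.81/997.8525) × (0.341/65.1) = 5.1496 × 10⁻⁵ s⁻² ≈ 5.15 × 10⁻⁵ s⁻².

5.15 × 10⁻⁵ s⁻²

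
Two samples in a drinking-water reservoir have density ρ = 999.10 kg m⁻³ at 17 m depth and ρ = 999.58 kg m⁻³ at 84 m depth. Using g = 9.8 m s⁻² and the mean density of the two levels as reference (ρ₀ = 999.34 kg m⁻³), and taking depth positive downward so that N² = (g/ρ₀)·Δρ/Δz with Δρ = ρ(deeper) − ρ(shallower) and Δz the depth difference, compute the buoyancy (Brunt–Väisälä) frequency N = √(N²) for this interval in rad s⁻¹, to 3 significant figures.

Δρ = 999.58 − 999.10 = 0.48 kg m⁻³ over Δz = 84 − 17 = 67 m.
N² = (9.8/999.34) × (0.48/67) = 7.0255 × 10⁻⁵ s⁻².
N = √(7.0255 × 10⁻⁵) = 8.3818 × 10⁻³ rad s⁻¹ ≈ 8.38 × 10⁻³ rad s⁻¹.
Since Δρ > 0 the layer is stably stratified.

8.38 × 10⁻³ rad s⁻¹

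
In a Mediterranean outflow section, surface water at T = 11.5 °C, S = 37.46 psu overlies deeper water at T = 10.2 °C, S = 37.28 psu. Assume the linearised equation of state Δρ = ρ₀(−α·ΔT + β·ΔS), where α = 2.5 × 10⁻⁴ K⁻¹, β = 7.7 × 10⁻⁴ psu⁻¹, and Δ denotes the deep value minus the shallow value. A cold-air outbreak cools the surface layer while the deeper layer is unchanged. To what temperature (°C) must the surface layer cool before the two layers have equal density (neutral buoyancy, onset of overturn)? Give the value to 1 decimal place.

10.8 °C

Neutral buoyancy requires Δρ = 0, i.e. −α(T_deep − T_surf′) + β(S_deep − S_surf) = 0.
T_surf′ = T_deep − (β/α)·ΔS = 10.2 − (7.7 × 10⁻⁴/2.5 × 10⁻⁴)·(-0.18) = 10.754 °C.
Cooling required: 11.5 − (10.754) = 0.746 °C.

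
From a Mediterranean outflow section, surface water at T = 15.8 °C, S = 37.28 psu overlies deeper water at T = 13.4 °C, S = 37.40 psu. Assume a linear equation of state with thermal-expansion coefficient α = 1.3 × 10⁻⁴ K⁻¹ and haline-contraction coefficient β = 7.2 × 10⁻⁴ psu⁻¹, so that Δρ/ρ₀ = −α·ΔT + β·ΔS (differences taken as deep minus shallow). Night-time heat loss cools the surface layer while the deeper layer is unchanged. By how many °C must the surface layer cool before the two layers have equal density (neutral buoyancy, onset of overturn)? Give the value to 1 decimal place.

3.1 °C

Neutral buoyancy requires Δρ = 0, i.e. −α(T_deep − T_surf′) + β(S_deep − S_surf) = 0.
T_surf′ = T_deep − (β/α)·ΔS = 13.4 − (7.2 × 10⁻⁴/1.3 × 10⁻⁴)·(+0.12) = 12.735 °C.
Cooling required: 15.8 − (12.735) = 3.065 °C.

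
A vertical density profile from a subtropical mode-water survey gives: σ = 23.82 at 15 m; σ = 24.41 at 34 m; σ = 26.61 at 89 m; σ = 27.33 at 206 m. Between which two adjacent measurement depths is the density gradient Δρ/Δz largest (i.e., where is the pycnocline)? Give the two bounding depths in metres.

Compute the density gradient over each adjacent pair:
  15–34 m: Δρ/Δz = 0.59/19 = 0.031 kg m⁻⁴
  34–89 m: Δρ/Δz = 2.20/55 = 0.040 kg m⁻⁴
  89–206 m: Δρ/Δz = 0.72/117 = 6.2 × 10⁻³ kg m⁻⁴
The largest gradient is in the 34–89 m interval — the pycnocline.

34–89 m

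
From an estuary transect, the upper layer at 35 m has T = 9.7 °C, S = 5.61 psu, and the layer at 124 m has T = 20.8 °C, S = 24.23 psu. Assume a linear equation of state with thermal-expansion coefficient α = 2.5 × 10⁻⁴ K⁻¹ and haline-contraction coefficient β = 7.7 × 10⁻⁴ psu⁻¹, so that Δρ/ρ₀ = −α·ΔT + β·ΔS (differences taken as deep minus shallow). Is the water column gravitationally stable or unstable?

ΔT = 20.8 − 9.7 = +11.1 K and ΔS = 24.23 − 5.61 = +18.62 psu (deep − shallow).
−αΔT = -2.775 × 10⁻³; βΔS = 0.0143374; sum Δρ/ρ₀ = 0.0115624.
Δρ/ρ₀ > 0, so Δρ > 0: deeper water is denser → statically stable.

stable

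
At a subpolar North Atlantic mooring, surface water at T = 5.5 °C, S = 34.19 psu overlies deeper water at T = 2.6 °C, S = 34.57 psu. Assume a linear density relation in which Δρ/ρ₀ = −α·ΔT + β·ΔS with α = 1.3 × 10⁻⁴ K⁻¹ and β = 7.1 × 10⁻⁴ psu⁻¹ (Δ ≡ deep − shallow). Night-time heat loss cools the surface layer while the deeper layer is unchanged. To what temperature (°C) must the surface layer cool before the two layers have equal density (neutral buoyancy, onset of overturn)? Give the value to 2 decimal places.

Neutral buoyancy requires Δρ = 0, i.e. −α(T_deep − T_surf′) + β(S_deep − S_surf) = 0.
T_surf′ = T_deep − (β/α)·ΔS = 2.6 − (7.1 × 10⁻⁴/1.3 × 10⁻⁴)·(+0.38) = 0.5246 °C.
Cooling required: 5.5 − (0.5246) = 4.9754 °C.

0.52 °C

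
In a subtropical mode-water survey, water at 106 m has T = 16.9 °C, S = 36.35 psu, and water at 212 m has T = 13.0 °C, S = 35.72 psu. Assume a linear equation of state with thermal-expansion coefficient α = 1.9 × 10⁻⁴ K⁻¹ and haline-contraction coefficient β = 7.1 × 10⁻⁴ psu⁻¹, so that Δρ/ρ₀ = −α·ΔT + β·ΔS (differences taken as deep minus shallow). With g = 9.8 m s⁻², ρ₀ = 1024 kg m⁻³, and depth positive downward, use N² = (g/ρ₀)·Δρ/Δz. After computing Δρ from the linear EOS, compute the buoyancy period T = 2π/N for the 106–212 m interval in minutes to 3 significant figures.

20.1 min

ΔT = -3.9 K, ΔS = -0.63 psu (deep − shallow).
Δρ/ρ₀ = −αΔT + βΔS = 7.41 × 10⁻⁴ − 4.473 × 10⁻⁴ = 2.937 × 10⁻⁴, so Δρ ≈ 0.3007 kg m⁻³.
N² = (g/ρ₀)·Δρ/Δz = g·(Δρ/ρ₀)/Δz = 9.8 × 2.937 × 10⁻⁴ / 106 = 2.7153 × 10⁻⁵ s⁻².
N = √(2.7153 × 10⁻⁵) = 5.2109 × 10⁻³ rad s⁻¹ → T = 2π/N = 1.2058 × 10³ s = 20.097 min ≈ 20.1 min.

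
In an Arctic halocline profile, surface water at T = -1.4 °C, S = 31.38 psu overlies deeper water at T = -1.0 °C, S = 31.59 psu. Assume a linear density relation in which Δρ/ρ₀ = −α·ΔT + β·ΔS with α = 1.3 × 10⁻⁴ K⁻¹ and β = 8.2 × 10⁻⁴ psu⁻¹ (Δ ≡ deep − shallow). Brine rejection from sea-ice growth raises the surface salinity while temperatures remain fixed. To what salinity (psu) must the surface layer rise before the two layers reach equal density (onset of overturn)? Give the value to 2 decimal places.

Neutral buoyancy requires −α(T_deep − T_surf) + β(S_deep − S_surf′) = 0.
S_surf′ = S_deep − (α/β)·ΔT = 31.59 − (1.3 × 10⁻⁴/8.2 × 10⁻⁴)·(+0.4) = 31.5266 psu.
Increase required: 31.5266 − 31.38 = 0.1466 psu.

31.53 psu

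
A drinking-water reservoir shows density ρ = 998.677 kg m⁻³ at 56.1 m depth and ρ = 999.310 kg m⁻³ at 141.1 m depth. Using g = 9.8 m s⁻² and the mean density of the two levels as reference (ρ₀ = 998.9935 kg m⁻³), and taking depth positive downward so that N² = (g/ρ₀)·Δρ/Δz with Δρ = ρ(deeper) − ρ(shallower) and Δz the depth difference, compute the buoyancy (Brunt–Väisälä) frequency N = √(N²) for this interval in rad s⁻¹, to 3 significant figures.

8.55 × 10⁻³ rad s⁻¹

Δρ = 999.310 − 998.677 = 0.633 kg m⁻³ over Δz = 141.1 − 56.1 = 85 m.
N² = (9.8/998.9935) × (0.633/85) = 7.3055 × 10⁻⁵ s⁻².
N = √(7.3055 × 10⁻⁵) = 8.5472 × 10⁻³ rad s⁻¹ ≈ 8.55 × 10⁻³ rad s⁻¹.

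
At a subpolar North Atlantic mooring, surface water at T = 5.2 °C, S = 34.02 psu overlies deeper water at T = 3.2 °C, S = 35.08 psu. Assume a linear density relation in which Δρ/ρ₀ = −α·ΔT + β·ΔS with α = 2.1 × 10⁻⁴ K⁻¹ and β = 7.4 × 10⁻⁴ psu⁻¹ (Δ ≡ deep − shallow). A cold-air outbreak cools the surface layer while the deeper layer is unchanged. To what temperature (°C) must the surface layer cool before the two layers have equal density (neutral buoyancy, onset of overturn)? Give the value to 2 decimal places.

-0.54 °C

Neutral buoyancy requires Δρ = 0, i.e. −α(T_deep − T_surf′) + β(S_deep − S_surf) = 0.
T_surf′ = T_deep − (β/α)·ΔS = 3.2 − (7.4 × 10⁻⁴/2.1 × 10⁻⁴)·(+1.06) = -0.5352 °C.
Cooling required: 5.2 − (-0.5352) = 5.7352 °C.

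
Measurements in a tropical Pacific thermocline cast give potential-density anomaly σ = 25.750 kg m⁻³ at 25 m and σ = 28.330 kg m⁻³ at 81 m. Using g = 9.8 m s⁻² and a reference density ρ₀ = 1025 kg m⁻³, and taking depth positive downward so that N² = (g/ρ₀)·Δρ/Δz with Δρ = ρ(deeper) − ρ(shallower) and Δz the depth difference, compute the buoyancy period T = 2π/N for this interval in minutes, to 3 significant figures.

4.99 min

Δρ = 1028.330 − 1025.750 = 2.580 kg m⁻³ over Δz = 81 − 25 = 56 m.
N² = (9.8/1025) × (2.580/56) = 4.4049 × 10⁻⁴ s⁻².
N = √(4.4049 × 10⁻⁴) = 0.020988 rad s⁻¹, so T = 2π/N = 299.37 s = 4.9895 min ≈ 4.99 min.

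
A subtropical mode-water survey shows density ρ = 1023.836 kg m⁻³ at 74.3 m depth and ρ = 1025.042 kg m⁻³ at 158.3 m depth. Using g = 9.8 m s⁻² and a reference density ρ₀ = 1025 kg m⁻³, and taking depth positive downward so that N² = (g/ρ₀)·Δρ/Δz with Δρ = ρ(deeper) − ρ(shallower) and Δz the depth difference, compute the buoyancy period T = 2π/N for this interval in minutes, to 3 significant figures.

Δρ = 1025.042 − 1023.836 = 1.206 kg m⁻³ over Δz = 158.3 − 74.3 = 84 m.
N² = (9.8/1025) × (1.206/84) = 1.3727 × 10⁻⁴ s⁻².
N = √(1.3727 × 10⁻⁴) = 0.011716 rad s⁻¹, so T = 2π/N = 536.29 s = 8.9382 min ≈ 8.94 min.

8.94 min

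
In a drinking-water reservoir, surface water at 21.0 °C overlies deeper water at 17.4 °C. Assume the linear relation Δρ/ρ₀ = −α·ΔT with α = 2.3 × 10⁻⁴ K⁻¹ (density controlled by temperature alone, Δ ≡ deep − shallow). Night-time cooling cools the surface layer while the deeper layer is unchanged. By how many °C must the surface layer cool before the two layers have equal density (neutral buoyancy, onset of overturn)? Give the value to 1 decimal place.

3.6 °C

With temperature the only control, equal density requires T_surf′ = T_deep.
T_surf′ = 17.4 °C.
Cooling required: 21.0 − 17.4 = 3.6 °C.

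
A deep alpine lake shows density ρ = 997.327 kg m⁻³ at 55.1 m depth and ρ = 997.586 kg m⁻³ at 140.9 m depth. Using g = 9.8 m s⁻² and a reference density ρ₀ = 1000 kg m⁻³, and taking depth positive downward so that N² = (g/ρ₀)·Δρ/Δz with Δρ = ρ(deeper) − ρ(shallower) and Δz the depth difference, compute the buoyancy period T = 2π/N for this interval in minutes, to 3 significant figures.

Δρ = 997.586 − 997.327 = 0.259 kg m⁻³ over Δz = 140.9 − 55.1 = 85.8 m.
N² = (9.8/1000) × (0.259/85.8) = 2.9583 × 10⁻⁵ s⁻².
N = √(2.9583 × 10⁻⁵) = 5.4390 × 10⁻³ rad s⁻¹, so T = 2π/N = 1.1552 × 10³ s = 19.253 min ≈ 19.3 min.

19.3 min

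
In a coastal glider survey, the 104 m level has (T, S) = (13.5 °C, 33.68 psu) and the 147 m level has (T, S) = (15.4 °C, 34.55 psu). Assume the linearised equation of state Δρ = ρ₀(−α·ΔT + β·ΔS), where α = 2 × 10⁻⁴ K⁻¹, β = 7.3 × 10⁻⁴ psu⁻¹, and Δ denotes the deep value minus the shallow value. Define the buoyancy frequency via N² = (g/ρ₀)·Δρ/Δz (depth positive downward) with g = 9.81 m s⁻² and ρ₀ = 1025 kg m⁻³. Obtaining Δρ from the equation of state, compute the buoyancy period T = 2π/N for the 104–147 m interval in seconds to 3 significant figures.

824 s

ΔT = +1.9 K, ΔS = +0.87 psu (deep − shallow).
Δρ/ρ₀ = −αΔT + βΔS = -3.80 × 10⁻⁴ + 6.351 × 10⁻⁴ = 2.551 × 10⁻⁴, so Δρ ≈ 0.2615 kg m⁻³.
N² = (g/ρ₀)·Δρ/Δz = g·(Δρ/ρ₀)/Δz = 9.81 × 2.551 × 10⁻⁴ / 43 = 5.8198 × 10⁻⁵ s⁻².
N = √(5.8198 × 10⁻⁵) = 7.6288 × 10⁻³ rad s⁻¹ → T = 2π/N = 823.61 s ≈ 824 s.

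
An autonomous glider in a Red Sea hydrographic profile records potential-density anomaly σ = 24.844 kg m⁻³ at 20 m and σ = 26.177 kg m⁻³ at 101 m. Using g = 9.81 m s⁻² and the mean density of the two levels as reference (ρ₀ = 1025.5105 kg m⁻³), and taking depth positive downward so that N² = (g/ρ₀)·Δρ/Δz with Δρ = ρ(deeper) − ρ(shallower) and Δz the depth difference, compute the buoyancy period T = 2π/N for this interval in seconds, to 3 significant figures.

Δρ = 1026.177 − 1024.844 = 1.333 kg m⁻³ over Δz = 101 − 20 = 81 m.
N² = (9.81/1025.5105) × (1.333/81) = 1.5743 × 10⁻⁴ s⁻².
N = √(1.5743 × 10⁻⁴) = 0.012547 rad s⁻¹, so T = 2π/N = 500.77 s ≈ 501 s.

501 s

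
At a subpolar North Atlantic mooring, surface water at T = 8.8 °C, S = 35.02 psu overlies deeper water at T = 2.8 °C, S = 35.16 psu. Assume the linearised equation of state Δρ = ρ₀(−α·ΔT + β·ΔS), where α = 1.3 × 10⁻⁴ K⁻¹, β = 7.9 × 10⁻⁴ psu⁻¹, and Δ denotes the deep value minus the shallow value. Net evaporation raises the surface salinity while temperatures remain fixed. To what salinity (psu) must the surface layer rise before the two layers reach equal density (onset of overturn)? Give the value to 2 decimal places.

Neutral buoyancy requires −α(T_deep − T_surf) + β(S_deep − S_surf′) = 0.
S_surf′ = S_deep − (α/β)·ΔT = 35.16 − (1.3 × 10⁻⁴/7.9 × 10⁻⁴)·(-6.0) = 36.1473 psu.
Increase required: 36.1473 − 35.02 = 1.1273 psu.

36.15 psu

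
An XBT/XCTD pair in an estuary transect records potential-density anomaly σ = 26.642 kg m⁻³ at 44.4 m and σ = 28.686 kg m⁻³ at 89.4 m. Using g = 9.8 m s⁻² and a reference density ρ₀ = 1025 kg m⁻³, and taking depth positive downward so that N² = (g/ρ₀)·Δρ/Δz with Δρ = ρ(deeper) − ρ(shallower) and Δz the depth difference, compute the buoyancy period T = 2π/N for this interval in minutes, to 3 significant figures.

Δρ = 1028.686 − 1026.642 = 2.044 kg m⁻³ over Δz = 89.4 − 44.4 = 45 m.
N² = (9.8/1025) × (2.044/45) = 4.3428 × 10⁻⁴ s⁻².
N = √(4.3428 × 10⁻⁴) = 0.020839 rad s⁻¹, so T = 2π/N = 301.51 s = 5.0252 min ≈ 5.03 min.

5.03 min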